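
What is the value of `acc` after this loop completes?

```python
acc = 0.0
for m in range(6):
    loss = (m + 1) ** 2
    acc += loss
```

Sum of squared losses 1² + 2² + ... + 6²
`acc` takes the values: 0.0 → 1.0 → 5.0 → 14.0 → 30.0 → 55.0 → 91.0

Answer: 91.0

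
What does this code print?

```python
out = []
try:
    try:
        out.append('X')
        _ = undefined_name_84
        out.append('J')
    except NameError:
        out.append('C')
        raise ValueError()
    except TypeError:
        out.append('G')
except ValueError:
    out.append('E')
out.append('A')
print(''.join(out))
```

Execution trace: 'X' (inner try body) → 'C' (inner except NameError) → 'E' (outer except ValueError) → 'A' (after the try/except). Output: XCEA

Answer: XCEA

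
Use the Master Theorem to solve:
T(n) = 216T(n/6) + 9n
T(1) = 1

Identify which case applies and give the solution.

a=216, b=6, f(n)=9n. log_6(216) = 3. Since c=1 < 3, Case 1 applies: T(n) = Θ(n^log_b(a)) = O(n^3).

Answer: O(n^3) - Case 1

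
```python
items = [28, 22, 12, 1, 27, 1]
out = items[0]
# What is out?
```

Trace:
`items = [28, 22, 12, 1, 27, 1]` → items = [28, 22, 12, 1, 27, 1]
`out = items[0]` → out = 28
So out = 28

Answer: 28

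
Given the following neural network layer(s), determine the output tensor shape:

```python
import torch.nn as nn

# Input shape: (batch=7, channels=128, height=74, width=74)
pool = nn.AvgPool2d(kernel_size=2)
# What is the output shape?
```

Input: (7, 128, 74, 74) -> Output: (7, 128, 37, 37)

Answer: (7, 128, 37, 37)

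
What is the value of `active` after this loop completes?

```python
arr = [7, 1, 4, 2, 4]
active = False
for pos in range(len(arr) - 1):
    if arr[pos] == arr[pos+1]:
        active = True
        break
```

Check consecutive duplicates in [7, 1, 4, 2, 4]
`active` takes the values: False

Answer: False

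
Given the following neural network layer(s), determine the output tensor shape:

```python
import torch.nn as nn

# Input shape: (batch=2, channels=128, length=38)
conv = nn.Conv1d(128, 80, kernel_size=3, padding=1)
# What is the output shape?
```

Input: (2, 128, 38) -> Output: (2, 80, 38)

Answer: (2, 80, 38)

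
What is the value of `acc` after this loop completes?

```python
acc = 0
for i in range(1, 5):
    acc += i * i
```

Sum of squares 1² to 4² = 30
`acc` takes the values: 0 → 1 → 5 → 14 → 30

Answer: 30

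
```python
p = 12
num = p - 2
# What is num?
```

Trace:
`p = 12` → p = 12
`num = p - 2` → num = 10
So num = 10

Answer: 10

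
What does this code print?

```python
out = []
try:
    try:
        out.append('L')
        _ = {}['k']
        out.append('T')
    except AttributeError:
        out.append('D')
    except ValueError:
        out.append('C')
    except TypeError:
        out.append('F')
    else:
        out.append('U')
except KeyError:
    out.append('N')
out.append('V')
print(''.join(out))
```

Execution trace: 'L' (inner try body) → 'N' (outer except KeyError) → 'V' (after the try/except). Output: LNV

Answer: LNV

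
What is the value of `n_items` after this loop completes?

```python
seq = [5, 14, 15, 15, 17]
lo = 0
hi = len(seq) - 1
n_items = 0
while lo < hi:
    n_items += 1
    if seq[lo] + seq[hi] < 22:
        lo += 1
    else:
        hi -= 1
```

Steps to find pair summing to 22
`n_items` takes the values: 0 → 1 → 2 → 3 → 4

Answer: 4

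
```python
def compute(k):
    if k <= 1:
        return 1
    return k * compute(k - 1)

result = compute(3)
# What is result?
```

compute(3) = 3 * 2 * 1 = 6

Answer: 6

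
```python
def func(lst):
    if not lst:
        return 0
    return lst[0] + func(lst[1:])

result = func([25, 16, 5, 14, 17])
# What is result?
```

25 + 16 + 5 + 14 + 17 + 0 = 77

Answer: 77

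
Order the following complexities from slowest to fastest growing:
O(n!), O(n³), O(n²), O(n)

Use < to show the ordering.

Ordered by growth rate: O(n) < O(n²) < O(n³) < O(n!)

Answer: O(n) < O(n²) < O(n³) < O(n!)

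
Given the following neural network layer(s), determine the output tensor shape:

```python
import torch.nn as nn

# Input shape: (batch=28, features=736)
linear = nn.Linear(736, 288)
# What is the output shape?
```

Input: (28, 736) -> Output: (28, 288)

Answer: (28, 288)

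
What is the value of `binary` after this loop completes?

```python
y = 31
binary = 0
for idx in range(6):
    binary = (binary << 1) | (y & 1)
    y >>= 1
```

Reverse lowest 6 bits of 31
`binary` takes the values: 0 → 1 → 3 → 7 → 15 → 31 → 62

Answer: 62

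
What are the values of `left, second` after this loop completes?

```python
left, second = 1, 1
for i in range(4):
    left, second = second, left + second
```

Fibonacci: after 4 iterations
`left, second` takes the values: (1, 1) → (1, 2) → (2, 3) → (3, 5) → (5, 8)

Answer: 5, 8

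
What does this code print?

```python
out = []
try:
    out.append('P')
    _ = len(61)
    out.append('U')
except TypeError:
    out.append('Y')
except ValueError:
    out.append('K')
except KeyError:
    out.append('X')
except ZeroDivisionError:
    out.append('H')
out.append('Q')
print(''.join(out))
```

Execution trace: 'P' (try body) → 'Y' (except TypeError) → 'Q' (after the try/except). Output: PYQ

Answer: PYQ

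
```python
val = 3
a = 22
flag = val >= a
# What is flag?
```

Trace:
`val = 3` → val = 3
`a = 22` → a = 22
`flag = val >= a` → flag = False
So flag = False

Answer: False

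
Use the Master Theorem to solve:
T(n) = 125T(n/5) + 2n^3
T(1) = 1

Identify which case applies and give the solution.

a=125, b=5, f(n)=2n^3. log_5(125) = 3. Since c=3 = 3, Case 2 applies: T(n) = Θ(n^log_b(a) · log n) = O(n^3 log n).

Answer: O(n^3 log n) - Case 2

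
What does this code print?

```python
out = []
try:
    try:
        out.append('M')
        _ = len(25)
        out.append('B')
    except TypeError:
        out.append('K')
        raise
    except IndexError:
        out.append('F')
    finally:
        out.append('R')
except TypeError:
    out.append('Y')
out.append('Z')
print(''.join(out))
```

Execution trace: 'M' (inner try body) → 'K' (inner except TypeError) → 'R' (inner finally) → 'Y' (outer except TypeError) → 'Z' (after the try/except). Output: MKRYZ

Answer: MKRYZ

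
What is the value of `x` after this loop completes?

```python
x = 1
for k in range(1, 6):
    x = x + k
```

Start at 1, add 1 through 5
`x` takes the values: 1 → 2 → 4 → 7 → 11 → 16

Answer: 16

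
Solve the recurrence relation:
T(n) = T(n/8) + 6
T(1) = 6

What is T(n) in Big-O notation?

Each step divides n by 8 and adds 6. After log_8(n) steps we reach T(1)=6. So T(n) = 6·log_8(n) + 6 = O(log n).

Answer: O(log n)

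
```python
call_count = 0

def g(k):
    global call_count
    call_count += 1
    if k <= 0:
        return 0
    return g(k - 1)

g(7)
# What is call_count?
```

Linear recursion stepping by 1: 8 calls from k=7 down to ≤0.

Answer: 8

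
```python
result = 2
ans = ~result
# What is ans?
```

Trace:
`result = 2` → result = 2
`ans = ~result` → ans = -3
So ans = -3

Answer: -3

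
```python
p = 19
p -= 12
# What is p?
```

Trace:
`p = 19` → p = 19
`p -= 12` → p = 7
So p = 7

Answer: 7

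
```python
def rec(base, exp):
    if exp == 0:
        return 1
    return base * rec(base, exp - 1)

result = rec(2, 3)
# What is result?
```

rec(2, 3) = 2 * 2 * 2 = 8

Answer: 8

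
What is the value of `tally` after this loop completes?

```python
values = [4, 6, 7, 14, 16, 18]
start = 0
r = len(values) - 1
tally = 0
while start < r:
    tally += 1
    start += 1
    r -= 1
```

Iterations until pointers meet (list length 6)
`tally` takes the values: 0 → 1 → 2 → 3

Answer: 3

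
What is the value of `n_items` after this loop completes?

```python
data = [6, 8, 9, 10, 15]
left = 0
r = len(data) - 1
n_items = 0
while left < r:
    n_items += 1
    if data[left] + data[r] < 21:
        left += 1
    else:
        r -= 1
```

Steps to find pair summing to 21
`n_items` takes the values: 0 → 1 → 2 → 3 → 4

Answer: 4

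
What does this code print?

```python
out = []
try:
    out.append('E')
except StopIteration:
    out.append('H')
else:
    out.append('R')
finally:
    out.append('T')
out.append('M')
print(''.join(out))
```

Execution trace: 'E' (try body, no exception) → 'R' (else) → 'T' (finally) → 'M' (after the try/except). Output: ERTM

Answer: ERTM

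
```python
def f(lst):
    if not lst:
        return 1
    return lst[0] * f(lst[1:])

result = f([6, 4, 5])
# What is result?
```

Product over [6, 4, 5] = 6 * 4 * 5 = 120

Answer: 120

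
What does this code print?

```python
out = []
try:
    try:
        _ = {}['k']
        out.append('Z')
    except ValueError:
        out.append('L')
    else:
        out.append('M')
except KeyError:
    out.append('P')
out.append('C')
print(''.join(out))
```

Execution trace: 'P' (outer except KeyError) → 'C' (after the try/except). Output: PC

Answer: PC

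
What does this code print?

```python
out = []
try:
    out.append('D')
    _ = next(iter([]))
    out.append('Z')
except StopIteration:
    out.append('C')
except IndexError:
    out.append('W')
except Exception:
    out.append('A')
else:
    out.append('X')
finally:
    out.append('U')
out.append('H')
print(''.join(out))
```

Execution trace: 'D' (try body) → 'C' (except StopIteration) → 'U' (finally) → 'H' (after the try/except). Output: DCUH

Answer: DCUH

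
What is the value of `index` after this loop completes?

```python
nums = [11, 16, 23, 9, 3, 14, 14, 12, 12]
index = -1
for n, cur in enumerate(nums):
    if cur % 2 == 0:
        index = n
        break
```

First even number index in [11, 16, 23, 9, 3, 14, 14, 12, 12]
`index` takes the values: -1 → 1

Answer: 1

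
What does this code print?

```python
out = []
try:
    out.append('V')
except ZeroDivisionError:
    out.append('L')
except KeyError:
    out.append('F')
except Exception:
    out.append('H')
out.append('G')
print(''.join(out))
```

Execution trace: 'V' (try body, no exception) → 'G' (after the try/except). Output: VG

Answer: VG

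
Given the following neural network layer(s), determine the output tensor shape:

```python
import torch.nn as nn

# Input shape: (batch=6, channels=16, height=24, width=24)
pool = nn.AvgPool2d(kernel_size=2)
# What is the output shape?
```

Input: (6, 16, 24, 24) -> Output: (6, 16, 12, 12)

Answer: (6, 16, 12, 12)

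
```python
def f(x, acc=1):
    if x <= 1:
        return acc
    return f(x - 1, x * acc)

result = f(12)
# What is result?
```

Accumulator trace (n, acc): (12, 1) -> (11, 12) -> (10, 132) -> (9, 1320) -> (8, 11880) -> (7, 95040) -> (6, 665280) -> (5, 3991680) -> (4, 19958400) -> (3, 79833600) -> (2, 239500800) -> (1, 479001600) -> return 479001600

Answer: 479001600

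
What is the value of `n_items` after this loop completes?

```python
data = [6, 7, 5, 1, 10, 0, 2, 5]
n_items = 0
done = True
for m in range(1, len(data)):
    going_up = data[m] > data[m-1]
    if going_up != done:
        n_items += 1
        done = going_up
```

Count direction changes in [6, 7, 5, 1, 10, 0, 2, 5]
`n_items` takes the values: 0 → 1 → 2 → 3 → 4

Answer: 4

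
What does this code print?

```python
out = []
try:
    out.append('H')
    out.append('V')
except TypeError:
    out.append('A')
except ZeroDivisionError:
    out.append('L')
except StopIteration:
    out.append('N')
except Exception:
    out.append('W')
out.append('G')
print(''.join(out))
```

Execution trace: 'H' (try body) → 'V' (try body, no exception) → 'G' (after the try/except). Output: HVG

Answer: HVG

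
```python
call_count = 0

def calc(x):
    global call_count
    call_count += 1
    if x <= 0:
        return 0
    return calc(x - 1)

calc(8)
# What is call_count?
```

Linear recursion stepping by 1: 9 calls from x=8 down to ≤0.

Answer: 9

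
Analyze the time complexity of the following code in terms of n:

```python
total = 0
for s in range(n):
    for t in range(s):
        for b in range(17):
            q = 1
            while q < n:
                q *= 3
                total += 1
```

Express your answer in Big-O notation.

Each loop level contributes: n × n × 1 × log n. Multiplying the contributions gives O(n^2 log n).

Answer: O(n^2 log n)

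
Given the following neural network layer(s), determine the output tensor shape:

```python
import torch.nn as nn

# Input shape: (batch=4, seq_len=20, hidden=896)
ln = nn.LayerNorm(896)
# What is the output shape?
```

Input: (4, 20, 896) -> Output: (4, 20, 896)

Answer: (4, 20, 896)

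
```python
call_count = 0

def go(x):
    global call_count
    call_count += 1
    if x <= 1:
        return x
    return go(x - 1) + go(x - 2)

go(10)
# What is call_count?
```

Calls(x) = 1 + Calls(x-1) + Calls(x-2); Calls(0)=Calls(1)=1. For x=10 this gives 177.

Answer: 177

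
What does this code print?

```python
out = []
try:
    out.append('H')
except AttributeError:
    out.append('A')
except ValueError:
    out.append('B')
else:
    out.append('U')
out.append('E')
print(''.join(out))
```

Execution trace: 'H' (try body, no exception) → 'U' (else) → 'E' (after the try/except). Output: HUE

Answer: HUE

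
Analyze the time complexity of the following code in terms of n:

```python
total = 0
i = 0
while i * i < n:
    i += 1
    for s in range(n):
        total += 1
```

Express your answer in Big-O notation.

Each loop level contributes: √n × n. Multiplying the contributions gives O(n√n).

Answer: O(n√n)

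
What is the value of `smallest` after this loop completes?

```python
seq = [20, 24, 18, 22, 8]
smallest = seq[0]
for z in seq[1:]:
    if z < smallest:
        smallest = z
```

Minimum of [20, 24, 18, 22, 8]
`smallest` takes the values: 20 → 18 → 8

Answer: 8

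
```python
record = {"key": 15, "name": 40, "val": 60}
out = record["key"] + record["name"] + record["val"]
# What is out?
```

Trace:
`record = {"key": 15, "name": 40, "val": 60}` → record = {'key': 15, 'name': 40, 'val': 60}
`out = record["key"] + record["name"] + record["val"]` → out = 115
So out = 115

Answer: 115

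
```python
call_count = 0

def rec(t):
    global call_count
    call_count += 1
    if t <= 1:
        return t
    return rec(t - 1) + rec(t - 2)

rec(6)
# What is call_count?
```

Calls(t) = 1 + Calls(t-1) + Calls(t-2); Calls(0)=Calls(1)=1. For t=6 this gives 25.

Answer: 25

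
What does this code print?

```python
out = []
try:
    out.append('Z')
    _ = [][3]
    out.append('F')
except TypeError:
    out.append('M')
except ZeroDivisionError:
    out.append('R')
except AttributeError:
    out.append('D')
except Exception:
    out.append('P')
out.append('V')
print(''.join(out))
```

Execution trace: 'Z' (try body) → 'P' (except Exception) → 'V' (after the try/except). Output: ZPV

Answer: ZPV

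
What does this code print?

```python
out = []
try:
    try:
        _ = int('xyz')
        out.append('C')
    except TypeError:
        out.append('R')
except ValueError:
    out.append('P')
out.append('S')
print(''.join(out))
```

Execution trace: 'P' (outer except ValueError) → 'S' (after the try/except). Output: PS

Answer: PS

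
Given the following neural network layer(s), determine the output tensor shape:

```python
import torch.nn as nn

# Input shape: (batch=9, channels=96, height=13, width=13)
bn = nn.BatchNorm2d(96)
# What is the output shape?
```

Input: (9, 96, 13, 13) -> Output: (9, 96, 13, 13)

Answer: (9, 96, 13, 13)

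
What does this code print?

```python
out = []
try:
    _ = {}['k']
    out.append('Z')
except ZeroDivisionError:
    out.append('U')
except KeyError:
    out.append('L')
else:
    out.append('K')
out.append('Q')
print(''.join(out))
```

Execution trace: 'L' (except KeyError) → 'Q' (after the try/except). Output: LQ

Answer: LQ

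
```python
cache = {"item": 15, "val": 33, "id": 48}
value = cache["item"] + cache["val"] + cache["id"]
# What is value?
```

Trace:
`cache = {"item": 15, "val": 33, "id": 48}` → cache = {'item': 15, 'val': 33, 'id': 48}
`value = cache["item"] + cache["val"] + cache["id"]` → value = 96
So value = 96

Answer: 96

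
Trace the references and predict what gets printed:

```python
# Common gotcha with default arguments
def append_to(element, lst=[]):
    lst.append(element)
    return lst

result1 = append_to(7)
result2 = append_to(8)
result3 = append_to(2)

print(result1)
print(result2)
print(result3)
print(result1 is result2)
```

Key concept: mutable default argument gotcha.
Step by step:
`result1 = append_to(7)` → result1 = [7]
`result2 = append_to(8)` → result1 = [7, 8] (same object as result2); result2 = [7, 8] (same object as result1)
`result3 = append_to(2)` → result1 = [7, 8, 2] (same object as result2, result3); result2 = [7, 8, 2] (same object as result1, result3); result3 = [7, 8, 2] (same object as result1, result2)
`print(result1)` → prints [7, 8, 2]
`print(result2)` → prints [7, 8, 2]
`print(result3)` → prints [7, 8, 2]
`print(result1 is result2)` → prints True

Answer:
[7, 8, 2]
[7, 8, 2]
[7, 8, 2]
True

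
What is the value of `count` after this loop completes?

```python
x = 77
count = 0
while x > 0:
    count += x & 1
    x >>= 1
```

Count set bits in 77 (binary: 0b1001101)
`count` takes the values: 0 → 1 → 2 → 3 → 4

Answer: 4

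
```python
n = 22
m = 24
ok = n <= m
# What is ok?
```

Trace:
`n = 22` → n = 22
`m = 24` → m = 24
`ok = n <= m` → ok = True
So ok = True

Answer: True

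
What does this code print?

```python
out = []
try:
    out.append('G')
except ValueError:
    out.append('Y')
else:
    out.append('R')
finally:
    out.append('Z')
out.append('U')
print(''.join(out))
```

Execution trace: 'G' (try body, no exception) → 'R' (else) → 'Z' (finally) → 'U' (after the try/except). Output: GRZU

Answer: GRZU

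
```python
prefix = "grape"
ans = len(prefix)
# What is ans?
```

Trace:
`prefix = "grape"` → prefix = 'grape'
`ans = len(prefix)` → ans = 5
So ans = 5

Answer: 5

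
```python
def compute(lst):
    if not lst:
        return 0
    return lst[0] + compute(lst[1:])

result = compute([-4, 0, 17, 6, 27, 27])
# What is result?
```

(-4) + 0 + 17 + 6 + 27 + 27 + 0 = 73

Answer: 73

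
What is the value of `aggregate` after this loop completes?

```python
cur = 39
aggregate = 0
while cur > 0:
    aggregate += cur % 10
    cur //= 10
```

Sum digits of 39
`aggregate` takes the values: 0 → 9 → 12

Answer: 12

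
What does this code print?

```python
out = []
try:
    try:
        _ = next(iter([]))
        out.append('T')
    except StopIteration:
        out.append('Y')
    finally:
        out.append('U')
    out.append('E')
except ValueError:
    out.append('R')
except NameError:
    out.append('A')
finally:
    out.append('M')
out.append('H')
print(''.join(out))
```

Execution trace: 'Y' (inner except StopIteration) → 'U' (inner finally) → 'E' (try body, no exception) → 'M' (finally) → 'H' (after the try/except). Output: YUEMH

Answer: YUEMH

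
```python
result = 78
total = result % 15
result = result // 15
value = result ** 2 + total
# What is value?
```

Trace:
`result = 78` → result = 78
`total = result % 15` → total = 3
`result = result // 15` → result = 5
`value = result ** 2 + total` → value = 28
So value = 28

Answer: 28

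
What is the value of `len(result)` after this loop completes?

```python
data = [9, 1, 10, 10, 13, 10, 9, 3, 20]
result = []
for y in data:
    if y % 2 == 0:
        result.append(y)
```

Count even numbers in [9, 1, 10, 10, 13, 10, 9, 3, 20]
`result` takes the values: [] → [10] → [10, 10] → [10, 10, 10] → [10, 10, 10, 20]
So `len(result)` = 4

Answer: 4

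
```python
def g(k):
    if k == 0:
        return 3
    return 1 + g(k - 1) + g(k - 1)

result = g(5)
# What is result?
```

g(k) = 1 + 2·g(k-1), g(0)=3. Closed form: (3+1)·2^5 - 1 = 127.

Answer: 127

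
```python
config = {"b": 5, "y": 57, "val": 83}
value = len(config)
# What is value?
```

Trace:
`config = {"b": 5, "y": 57, "val": 83}` → config = {'b': 5, 'y': 57, 'val': 83}
`value = len(config)` → value = 3
So value = 3

Answer: 3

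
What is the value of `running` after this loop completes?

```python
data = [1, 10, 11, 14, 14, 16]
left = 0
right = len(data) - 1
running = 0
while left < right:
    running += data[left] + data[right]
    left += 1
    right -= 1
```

Sum of pairs from ends
`running` takes the values: 0 → 17 → 41 → 66

Answer: 66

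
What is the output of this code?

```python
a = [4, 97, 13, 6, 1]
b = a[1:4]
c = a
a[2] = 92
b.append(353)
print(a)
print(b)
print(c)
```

Key concept: slice vs alias.
Step by step:
`a = [4, 97, 13, 6, 1]` → a = [4, 97, 13, 6, 1]
`b = a[1:4]` → b = [97, 13, 6]
`c = a` → c = [4, 97, 13, 6, 1] (same object as a)
`a[2] = 92` → a = [4, 97, 92, 6, 1] (same object as c); c = [4, 97, 92, 6, 1] (same object as a)
`b.append(353)` → b = [97, 13, 6, 353]
`print(a)` → prints [4, 97, 92, 6, 1]
`print(b)` → prints [97, 13, 6, 353]
`print(c)` → prints [4, 97, 92, 6, 1]

Answer:
[4, 97, 92, 6, 1]
[97, 13, 6, 353]
[4, 97, 92, 6, 1]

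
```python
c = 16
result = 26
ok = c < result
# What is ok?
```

Trace:
`c = 16` → c = 16
`result = 26` → result = 26
`ok = c < result` → ok = True
So ok = True

Answer: True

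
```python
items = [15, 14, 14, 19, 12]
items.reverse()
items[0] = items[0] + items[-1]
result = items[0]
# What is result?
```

Trace:
`items = [15, 14, 14, 19, 12]` → items = [15, 14, 14, 19, 12]
`items.reverse()` → items = [12, 19, 14, 14, 15]
`items[0] = items[0] + items[-1]` → items = [27, 19, 14, 14, 15]
`result = items[0]` → result = 27
So result = 27

Answer: 27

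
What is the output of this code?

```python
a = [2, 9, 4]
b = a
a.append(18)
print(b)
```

Key concept: basic list aliasing.
Step by step:
`a = [2, 9, 4]` → a = [2, 9, 4]
`b = a` → b = [2, 9, 4] (same object as a)
`a.append(18)` → a = [2, 9, 4, 18] (same object as b); b = [2, 9, 4, 18] (same object as a)
`print(b)` → prints [2, 9, 4, 18]

Answer: [2, 9, 4, 18]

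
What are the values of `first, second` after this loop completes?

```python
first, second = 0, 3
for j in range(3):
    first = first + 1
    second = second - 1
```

first goes 0→3, second goes 3→0
`first, second` takes the values: (0, 3) → (1, 3) → (1, 2) → (2, 2) → (2, 1) → (3, 1) → (3, 0)

Answer: 3, 0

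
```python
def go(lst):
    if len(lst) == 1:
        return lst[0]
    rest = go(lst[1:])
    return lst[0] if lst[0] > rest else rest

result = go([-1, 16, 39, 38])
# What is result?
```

Recursive max over [-1, 16, 39, 38] = 39

Answer: 39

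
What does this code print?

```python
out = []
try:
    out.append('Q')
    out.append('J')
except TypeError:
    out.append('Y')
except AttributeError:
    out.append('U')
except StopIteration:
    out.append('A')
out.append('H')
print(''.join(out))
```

Execution trace: 'Q' (try body) → 'J' (try body, no exception) → 'H' (after the try/except). Output: QJH

Answer: QJH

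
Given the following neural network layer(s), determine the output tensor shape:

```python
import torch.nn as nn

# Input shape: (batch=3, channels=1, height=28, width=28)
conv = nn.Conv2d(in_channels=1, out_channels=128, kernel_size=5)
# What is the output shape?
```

Input: (3, 1, 28, 28) -> Output: (3, 128, 24, 24)

Answer: (3, 128, 24, 24)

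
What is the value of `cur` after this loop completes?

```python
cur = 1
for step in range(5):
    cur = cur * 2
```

Multiply by 2, 5 times: 1 * 2^5 = 32
`cur` takes the values: 1 → 2 → 4 → 8 → 16 → 32

Answer: 32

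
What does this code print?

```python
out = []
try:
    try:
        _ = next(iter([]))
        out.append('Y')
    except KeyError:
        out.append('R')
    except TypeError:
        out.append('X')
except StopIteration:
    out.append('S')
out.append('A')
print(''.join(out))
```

Execution trace: 'S' (outer except StopIteration) → 'A' (after the try/except). Output: SA

Answer: SA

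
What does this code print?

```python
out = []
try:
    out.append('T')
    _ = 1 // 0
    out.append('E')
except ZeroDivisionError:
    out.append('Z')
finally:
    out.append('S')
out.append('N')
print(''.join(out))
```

Execution trace: 'T' (try body) → 'Z' (except ZeroDivisionError) → 'S' (finally) → 'N' (after the try/except). Output: TZSN

Answer: TZSN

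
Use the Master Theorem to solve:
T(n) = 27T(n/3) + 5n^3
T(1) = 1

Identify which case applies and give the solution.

a=27, b=3, f(n)=5n^3. log_3(27) = 3. Since c=3 = 3, Case 2 applies: T(n) = Θ(n^log_b(a) · log n) = O(n^3 log n).

Answer: O(n^3 log n) - Case 2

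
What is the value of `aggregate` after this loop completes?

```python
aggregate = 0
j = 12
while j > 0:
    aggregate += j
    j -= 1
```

Sum 12 down to 1
`aggregate` takes the values: 0 → 12 → 23 → 33 → 42 → 50 → 57 → 63 → 68 → 72 → 75 → 77 → 78

Answer: 78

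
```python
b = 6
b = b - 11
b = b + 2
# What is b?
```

Trace:
`b = 6` → b = 6
`b = b - 11` → b = -5
`b = b + 2` → b = -3
So b = -3

Answer: -3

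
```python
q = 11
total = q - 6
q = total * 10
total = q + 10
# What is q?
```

Trace:
`q = 11` → q = 11
`total = q - 6` → total = 5
`q = total * 10` → q = 50
`total = q + 10` → total = 60
So q = 50

Answer: 50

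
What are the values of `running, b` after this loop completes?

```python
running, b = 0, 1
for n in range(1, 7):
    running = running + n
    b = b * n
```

Sum and factorial of 1 to 6
`running, b` takes the values: (0, 1) → (1, 1) → (3, 1) → (3, 2) → (6, 2) → (6, 6) → (10, 6) → (10, 24) → (15, 24) → (15, 120) → (21, 120) → (21, 720)

Answer: 21, 720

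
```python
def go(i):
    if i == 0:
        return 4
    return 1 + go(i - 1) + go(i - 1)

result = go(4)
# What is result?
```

go(i) = 1 + 2·go(i-1), go(0)=4. Closed form: (4+1)·2^4 - 1 = 79.

Answer: 79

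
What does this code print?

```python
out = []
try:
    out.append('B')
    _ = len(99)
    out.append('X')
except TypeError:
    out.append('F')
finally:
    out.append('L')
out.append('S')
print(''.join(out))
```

Execution trace: 'B' (try body) → 'F' (except TypeError) → 'L' (finally) → 'S' (after the try/except). Output: BFLS

Answer: BFLS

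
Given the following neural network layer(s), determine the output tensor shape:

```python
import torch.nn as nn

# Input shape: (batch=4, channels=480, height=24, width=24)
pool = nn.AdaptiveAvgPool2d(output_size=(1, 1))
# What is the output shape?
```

Input: (4, 480, 24, 24) -> Output: (4, 480, 1, 1)

Answer: (4, 480, 1, 1)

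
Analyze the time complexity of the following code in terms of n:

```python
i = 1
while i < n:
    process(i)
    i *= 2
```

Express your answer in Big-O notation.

This is Logarithmic loop. Time complexity: O(log n).

Answer: O(log n)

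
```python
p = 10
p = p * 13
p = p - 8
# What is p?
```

Trace:
`p = 10` → p = 10
`p = p * 13` → p = 130
`p = p - 8` → p = 122
So p = 122

Answer: 122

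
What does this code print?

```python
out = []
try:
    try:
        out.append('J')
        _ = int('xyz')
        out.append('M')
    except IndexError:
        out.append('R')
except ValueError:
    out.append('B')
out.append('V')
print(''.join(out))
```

Execution trace: 'J' (try body) → 'B' (outer except ValueError) → 'V' (after the try/except). Output: JBV

Answer: JBV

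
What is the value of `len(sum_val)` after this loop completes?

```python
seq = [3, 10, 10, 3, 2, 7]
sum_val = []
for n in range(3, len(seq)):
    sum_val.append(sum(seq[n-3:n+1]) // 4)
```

Number of 4-element averages
`sum_val` takes the values: [] → [6] → [6, 6] → [6, 6, 5]
So `len(sum_val)` = 3

Answer: 3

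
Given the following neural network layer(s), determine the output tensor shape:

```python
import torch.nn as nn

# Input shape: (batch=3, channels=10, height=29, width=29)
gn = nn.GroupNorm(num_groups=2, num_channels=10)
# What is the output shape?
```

Input: (3, 10, 29, 29) -> Output: (3, 10, 29, 29)

Answer: (3, 10, 29, 29)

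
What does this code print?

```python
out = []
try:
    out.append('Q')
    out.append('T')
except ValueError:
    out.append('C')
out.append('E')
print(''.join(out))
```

Execution trace: 'Q' (try body) → 'T' (try body, no exception) → 'E' (after the try/except). Output: QTE

Answer: QTE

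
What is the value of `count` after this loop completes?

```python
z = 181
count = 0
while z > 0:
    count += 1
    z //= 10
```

Count digits by repeated division by 10
`count` takes the values: 0 → 1 → 2 → 3

Answer: 3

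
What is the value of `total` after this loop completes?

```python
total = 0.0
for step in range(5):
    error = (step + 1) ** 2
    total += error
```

Sum of squared losses 1² + 2² + ... + 5²
`total` takes the values: 0.0 → 1.0 → 5.0 → 14.0 → 30.0 → 55.0

Answer: 55.0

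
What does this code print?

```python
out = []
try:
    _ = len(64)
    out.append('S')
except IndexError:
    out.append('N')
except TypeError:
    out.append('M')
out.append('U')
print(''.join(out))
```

Execution trace: 'M' (except TypeError) → 'U' (after the try/except). Output: MU

Answer: MU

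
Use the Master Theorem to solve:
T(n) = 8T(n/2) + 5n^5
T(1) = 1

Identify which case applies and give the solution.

a=8, b=2, f(n)=5n^5. log_2(8) = 3. Since c=5 > 3 and the regularity condition holds (8(n/2)^5 = (8/2^5)n^5 with 8/2^5 < 1), Case 3 applies: T(n) = Θ(f(n)) = O(n^5).

Answer: O(n^5) - Case 3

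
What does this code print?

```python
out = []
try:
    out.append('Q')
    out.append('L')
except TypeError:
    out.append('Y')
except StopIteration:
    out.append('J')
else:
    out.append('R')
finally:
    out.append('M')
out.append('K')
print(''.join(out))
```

Execution trace: 'Q' (try body) → 'L' (try body, no exception) → 'R' (else) → 'M' (finally) → 'K' (after the try/except). Output: QLRMK

Answer: QLRMK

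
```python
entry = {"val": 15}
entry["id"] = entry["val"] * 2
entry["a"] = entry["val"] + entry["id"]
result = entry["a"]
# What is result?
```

Trace:
`entry = {"val": 15}` → entry = {'val': 15}
`entry["id"] = entry["val"] * 2` → entry = {'val': 15, 'id': 30}
`entry["a"] = entry["val"] + entry["id"]` → entry = {'val': 15, 'id': 30, 'a': 45}
`result = entry["a"]` → result = 45
So result = 45

Answer: 45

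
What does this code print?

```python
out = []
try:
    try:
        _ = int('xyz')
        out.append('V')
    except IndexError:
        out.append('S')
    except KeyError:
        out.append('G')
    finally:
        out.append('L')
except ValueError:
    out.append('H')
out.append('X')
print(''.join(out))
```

Execution trace: 'L' (inner finally) → 'H' (outer except ValueError) → 'X' (after the try/except). Output: LHX

Answer: LHX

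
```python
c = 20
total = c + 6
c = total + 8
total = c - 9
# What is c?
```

Trace:
`c = 20` → c = 20
`total = c + 6` → total = 26
`c = total + 8` → c = 34
`total = c - 9` → total = 25
So c = 34

Answer: 34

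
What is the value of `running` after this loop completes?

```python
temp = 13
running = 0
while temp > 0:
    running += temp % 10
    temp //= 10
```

Sum digits of 13
`running` takes the values: 0 → 3 → 4

Answer: 4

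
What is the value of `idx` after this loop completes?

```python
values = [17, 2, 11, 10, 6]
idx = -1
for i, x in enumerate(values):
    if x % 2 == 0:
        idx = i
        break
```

First even number index in [17, 2, 11, 10, 6]
`idx` takes the values: -1 → 1

Answer: 1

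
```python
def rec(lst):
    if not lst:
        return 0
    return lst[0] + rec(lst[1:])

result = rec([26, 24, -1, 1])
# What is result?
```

26 + 24 + (-1) + 1 + 0 = 50

Answer: 50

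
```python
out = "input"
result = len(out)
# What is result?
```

Trace:
`out = "input"` → out = 'input'
`result = len(out)` → result = 5
So result = 5

Answer: 5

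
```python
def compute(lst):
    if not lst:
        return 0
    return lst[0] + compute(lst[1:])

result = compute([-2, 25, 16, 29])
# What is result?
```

(-2) + 25 + 16 + 29 + 0 = 68

Answer: 68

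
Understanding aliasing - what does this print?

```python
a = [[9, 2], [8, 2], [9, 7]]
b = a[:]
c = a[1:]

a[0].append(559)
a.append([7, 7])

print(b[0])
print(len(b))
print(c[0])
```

Key concept: slice with nested mutation.
Step by step:
`a = [[9, 2], [8, 2], [9, 7]]` → a = [[9, 2], [8, 2], [9, 7]]
`b = a[:]` → b = [[9, 2], [8, 2], [9, 7]]
`c = a[1:]` → c = [[8, 2], [9, 7]]
`a[0].append(559)` → a = [[9, 2, 559], [8, 2], [9, 7]]; b = [[9, 2, 559], [8, 2], [9, 7]]
`a.append([7, 7])` → a = [[9, 2, 559], [8, 2], [9, 7], [7, 7]]
`print(b[0])` → prints [9, 2, 559]
`print(len(b))` → prints 3
`print(c[0])` → prints [8, 2]

Answer:
[9, 2, 559]
3
[8, 2]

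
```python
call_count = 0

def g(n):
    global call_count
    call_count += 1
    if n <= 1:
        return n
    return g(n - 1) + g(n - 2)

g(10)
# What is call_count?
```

Calls(n) = 1 + Calls(n-1) + Calls(n-2); Calls(0)=Calls(1)=1. For n=10 this gives 177.

Answer: 177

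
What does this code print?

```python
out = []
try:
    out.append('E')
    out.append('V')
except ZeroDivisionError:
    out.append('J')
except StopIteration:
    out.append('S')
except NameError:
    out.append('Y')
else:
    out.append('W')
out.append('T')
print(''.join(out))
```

Execution trace: 'E' (try body) → 'V' (try body, no exception) → 'W' (else) → 'T' (after the try/except). Output: EVWT

Answer: EVWT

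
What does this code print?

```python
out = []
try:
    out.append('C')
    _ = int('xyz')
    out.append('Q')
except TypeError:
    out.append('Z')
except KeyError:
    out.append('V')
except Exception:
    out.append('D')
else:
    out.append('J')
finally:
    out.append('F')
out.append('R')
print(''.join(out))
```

Execution trace: 'C' (try body) → 'D' (except Exception) → 'F' (finally) → 'R' (after the try/except). Output: CDFR

Answer: CDFR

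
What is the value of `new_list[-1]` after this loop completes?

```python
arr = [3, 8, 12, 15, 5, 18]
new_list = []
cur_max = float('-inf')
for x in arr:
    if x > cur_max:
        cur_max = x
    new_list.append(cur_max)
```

Running max ends at 18
`new_list` takes the values: [] → [3] → [3, 8] → [3, 8, 12] → [3, 8, 12, 15] → [3, 8, 12, 15, 15] → [3, 8, 12, 15, 15, 18]
So `new_list[-1]` = 18

Answer: 18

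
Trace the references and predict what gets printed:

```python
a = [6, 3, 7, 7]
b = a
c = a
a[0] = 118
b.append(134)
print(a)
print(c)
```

Key concept: multiple aliases.
Step by step:
`a = [6, 3, 7, 7]` → a = [6, 3, 7, 7]
`b = a` → b = [6, 3, 7, 7] (same object as a)
`c = a` → c = [6, 3, 7, 7] (same object as a, b)
`a[0] = 118` → a = [118, 3, 7, 7] (same object as b, c); b = [118, 3, 7, 7] (same object as a, c); c = [118, 3, 7, 7] (same object as a, b)
`b.append(134)` → a = [118, 3, 7, 7, 134] (same object as b, c); b = [118, 3, 7, 7, 134] (same object as a, c); c = [118, 3, 7, 7, 134] (same object as a, b)
`print(a)` → prints [118, 3, 7, 7, 134]
`print(c)` → prints [118, 3, 7, 7, 134]

Answer:
[118, 3, 7, 7, 134]
[118, 3, 7, 7, 134]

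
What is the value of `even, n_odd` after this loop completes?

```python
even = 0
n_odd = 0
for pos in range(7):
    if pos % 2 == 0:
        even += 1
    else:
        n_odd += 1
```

Count evens and odds in range(7)
`even, n_odd` takes the values: (0, 0) → (1, 0) → (1, 1) → (2, 1) → (2, 2) → (3, 2) → (3, 3) → (4, 3)

Answer: 4, 3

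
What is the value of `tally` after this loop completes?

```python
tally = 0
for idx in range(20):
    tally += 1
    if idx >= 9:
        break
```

Loop breaks when idx reaches 9, tally is 10
`tally` takes the values: 0 → 1 → 2 → 3 → 4 → 5 → 6 → 7 → 8 → 9 → 10

Answer: 10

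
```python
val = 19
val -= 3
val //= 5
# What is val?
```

Trace:
`val = 19` → val = 19
`val -= 3` → val = 16
`val //= 5` → val = 3
So val = 3

Answer: 3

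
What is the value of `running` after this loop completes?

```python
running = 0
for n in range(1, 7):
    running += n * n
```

Sum of squares 1² to 6² = 91
`running` takes the values: 0 → 1 → 5 → 14 → 30 → 55 → 91

Answer: 91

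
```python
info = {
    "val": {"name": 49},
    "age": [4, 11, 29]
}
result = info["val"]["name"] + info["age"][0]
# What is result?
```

Trace:
`info = { ...` → info = {'val': {'name': 49}, 'age': [4, 11, 29]}
`result = info["val"]["name"] + info["age"][0]` → result = 53
So result = 53

Answer: 53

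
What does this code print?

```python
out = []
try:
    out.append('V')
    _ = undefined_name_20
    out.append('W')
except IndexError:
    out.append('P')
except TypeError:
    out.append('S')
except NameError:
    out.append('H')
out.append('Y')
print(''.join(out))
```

Execution trace: 'V' (try body) → 'H' (except NameError) → 'Y' (after the try/except). Output: VHY

Answer: VHY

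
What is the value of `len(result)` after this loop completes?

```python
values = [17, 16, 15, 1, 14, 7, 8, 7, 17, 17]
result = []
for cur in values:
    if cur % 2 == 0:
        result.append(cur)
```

Count even numbers in [17, 16, 15, 1, 14, 7, 8, 7, 17, 17]
`result` takes the values: [] → [16] → [16, 14] → [16, 14, 8]
So `len(result)` = 3

Answer: 3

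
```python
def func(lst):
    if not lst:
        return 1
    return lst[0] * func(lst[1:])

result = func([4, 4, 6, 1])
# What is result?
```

Product over [4, 4, 6, 1] = 4 * 4 * 6 * 1 = 96

Answer: 96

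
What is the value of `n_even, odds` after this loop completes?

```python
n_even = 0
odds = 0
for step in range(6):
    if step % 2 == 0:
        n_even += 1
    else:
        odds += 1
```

Count evens and odds in range(6)
`n_even, odds` takes the values: (0, 0) → (1, 0) → (1, 1) → (2, 1) → (2, 2) → (3, 2) → (3, 3)

Answer: 3, 3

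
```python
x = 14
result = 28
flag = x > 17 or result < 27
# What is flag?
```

Trace:
`x = 14` → x = 14
`result = 28` → result = 28
`flag = x > 17 or result < 27` → flag = False
So flag = False

Answer: False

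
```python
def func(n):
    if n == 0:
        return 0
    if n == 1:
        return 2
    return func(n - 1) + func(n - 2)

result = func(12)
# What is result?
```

Build up from base cases: func(0)=0, func(1)=2, func(2)=2, func(3)=4, func(4)=6, func(5)=10, func(6)=16, ..., func(12)=288

Answer: 288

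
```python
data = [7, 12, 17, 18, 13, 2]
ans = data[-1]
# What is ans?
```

Trace:
`data = [7, 12, 17, 18, 13, 2]` → data = [7, 12, 17, 18, 13, 2]
`ans = data[-1]` → ans = 2
So ans = 2

Answer: 2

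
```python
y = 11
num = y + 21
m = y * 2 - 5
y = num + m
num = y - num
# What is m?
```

Trace:
`y = 11` → y = 11
`num = y + 21` → num = 32
`m = y * 2 - 5` → m = 17
`y = num + m` → y = 49
`num = y - num` → num = 17
So m = 17

Answer: 17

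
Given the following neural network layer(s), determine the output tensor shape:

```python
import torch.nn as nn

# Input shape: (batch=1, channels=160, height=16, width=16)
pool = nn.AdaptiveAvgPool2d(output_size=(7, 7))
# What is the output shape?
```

Input: (1, 160, 16, 16) -> Output: (1, 160, 7, 7)

Answer: (1, 160, 7, 7)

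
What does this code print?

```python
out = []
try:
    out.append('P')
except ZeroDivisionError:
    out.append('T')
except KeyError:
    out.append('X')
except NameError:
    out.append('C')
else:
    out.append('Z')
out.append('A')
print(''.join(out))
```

Execution trace: 'P' (try body, no exception) → 'Z' (else) → 'A' (after the try/except). Output: PZA

Answer: PZA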